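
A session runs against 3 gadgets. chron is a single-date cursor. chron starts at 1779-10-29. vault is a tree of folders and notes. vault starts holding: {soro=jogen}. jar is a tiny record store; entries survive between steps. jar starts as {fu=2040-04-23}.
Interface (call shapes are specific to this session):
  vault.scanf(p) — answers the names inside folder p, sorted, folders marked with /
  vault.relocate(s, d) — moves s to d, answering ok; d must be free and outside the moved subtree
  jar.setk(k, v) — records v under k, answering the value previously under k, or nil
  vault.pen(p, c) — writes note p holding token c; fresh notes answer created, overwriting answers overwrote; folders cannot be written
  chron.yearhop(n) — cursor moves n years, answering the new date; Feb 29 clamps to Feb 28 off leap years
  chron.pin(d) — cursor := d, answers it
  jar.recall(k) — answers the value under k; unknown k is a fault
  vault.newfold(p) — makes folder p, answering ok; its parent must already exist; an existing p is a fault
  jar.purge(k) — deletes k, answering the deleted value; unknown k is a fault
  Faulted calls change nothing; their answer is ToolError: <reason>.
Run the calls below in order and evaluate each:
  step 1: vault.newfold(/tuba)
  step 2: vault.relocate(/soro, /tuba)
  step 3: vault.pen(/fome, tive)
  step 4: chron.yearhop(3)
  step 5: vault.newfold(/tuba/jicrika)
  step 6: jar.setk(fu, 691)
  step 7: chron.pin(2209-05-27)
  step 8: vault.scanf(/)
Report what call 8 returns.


$ vault.newfold p=/tuba
[out] ok
$ vault.relocate s=/soro d=/tuba
[out] ToolError: exists
$ vault.pen p=/fome c=tive
[out] created
$ chron.yearhop n=3
[out] 1782-10-29
$ vault.newfold p=/tuba/jicrika
[out] ok
$ jar.setk k=fu v=691
[out] 2040-04-23
$ chron.pin d=2209-05-27
[out] 2209-05-27
$ vault.scanf p=/
[out] [fome, soro, tuba/]

Answer: [fome, soro, tuba/]


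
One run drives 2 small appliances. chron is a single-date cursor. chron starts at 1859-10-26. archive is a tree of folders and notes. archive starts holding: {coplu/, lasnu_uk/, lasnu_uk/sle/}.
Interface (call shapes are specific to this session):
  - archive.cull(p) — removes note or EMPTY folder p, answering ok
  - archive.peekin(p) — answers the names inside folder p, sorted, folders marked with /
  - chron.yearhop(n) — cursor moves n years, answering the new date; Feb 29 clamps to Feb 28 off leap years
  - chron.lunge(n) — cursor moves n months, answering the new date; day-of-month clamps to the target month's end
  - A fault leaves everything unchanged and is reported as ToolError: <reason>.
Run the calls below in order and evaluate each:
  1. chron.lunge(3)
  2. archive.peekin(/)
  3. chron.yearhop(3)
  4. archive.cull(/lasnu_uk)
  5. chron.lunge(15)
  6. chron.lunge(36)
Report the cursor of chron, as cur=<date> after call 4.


Answer: cur=1863-01-26

Derivation:
==> lunge(n→3)
<== 1860-01-26
==> peekin(p→/)
<== [coplu/, lasnu_uk/]
==> yearhop(n→3)
<== 1863-01-26
==> cull(p→/lasnu_uk)
<== ToolError: not empty
==> lunge(n→15)
<== 1864-04-26
==> lunge(n→36)
<== 1867-04-26


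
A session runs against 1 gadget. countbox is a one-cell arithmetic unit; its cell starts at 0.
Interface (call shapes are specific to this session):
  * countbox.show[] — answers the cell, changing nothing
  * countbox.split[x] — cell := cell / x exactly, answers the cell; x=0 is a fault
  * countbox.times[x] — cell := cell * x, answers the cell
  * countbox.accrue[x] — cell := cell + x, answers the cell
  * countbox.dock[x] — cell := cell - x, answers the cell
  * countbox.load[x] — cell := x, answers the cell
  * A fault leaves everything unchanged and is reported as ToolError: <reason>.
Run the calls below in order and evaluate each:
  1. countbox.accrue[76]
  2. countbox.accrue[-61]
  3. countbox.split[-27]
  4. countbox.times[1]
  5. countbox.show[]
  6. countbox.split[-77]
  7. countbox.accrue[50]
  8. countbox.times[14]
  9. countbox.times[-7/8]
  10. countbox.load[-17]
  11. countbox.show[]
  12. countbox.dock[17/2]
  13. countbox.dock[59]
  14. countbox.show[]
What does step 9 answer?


Answer: -242585/396

Derivation:
I use countbox.accrue on x='76', → 76.
Using countbox.accrue on x='-61', giving 15.
Using countbox.split on x='-27', — result: -5/9.
Calling countbox.times on x='1', and get -5/9.
I call countbox.show, and see -5/9.
I use countbox.split on x='-77', — result: 5/693.
I use countbox.accrue on x='50', yielding 34655/693.
Using countbox.times on x='14', which returns 69310/99.
I try countbox.times on x='-7/8', and get -242585/396.
Now I run countbox.load on x='-17', yielding -17.
Next I call countbox.show(), — result: -17.
Now I run countbox.dock on x='17/2', → -51/2.
Then countbox.dock on x='59', and observe -169/2.
I try countbox.show(), and get -169/2.


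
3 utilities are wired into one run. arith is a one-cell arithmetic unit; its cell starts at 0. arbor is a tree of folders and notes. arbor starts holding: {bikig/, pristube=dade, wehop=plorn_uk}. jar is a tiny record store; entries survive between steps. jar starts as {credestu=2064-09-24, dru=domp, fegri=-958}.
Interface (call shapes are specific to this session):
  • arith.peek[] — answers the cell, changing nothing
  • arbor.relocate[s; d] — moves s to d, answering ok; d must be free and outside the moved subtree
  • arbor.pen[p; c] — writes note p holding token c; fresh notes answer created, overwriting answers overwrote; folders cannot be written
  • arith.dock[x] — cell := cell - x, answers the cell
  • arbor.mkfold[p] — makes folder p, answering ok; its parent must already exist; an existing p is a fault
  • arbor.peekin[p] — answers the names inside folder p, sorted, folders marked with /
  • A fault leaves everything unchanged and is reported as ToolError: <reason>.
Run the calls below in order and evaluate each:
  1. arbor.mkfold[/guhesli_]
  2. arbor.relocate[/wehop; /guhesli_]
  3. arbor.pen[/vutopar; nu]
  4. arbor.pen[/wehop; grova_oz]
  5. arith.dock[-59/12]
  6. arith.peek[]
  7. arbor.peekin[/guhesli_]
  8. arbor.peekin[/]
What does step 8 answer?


Now I run arbor.mkfold passing p=/guhesli_, giving ok.
Now I run arbor.relocate passing s=/wehop, d=/guhesli_: ToolError: exists.
Then arbor.pen passing p=/vutopar, c=nu: created.
Next I call arbor.pen passing p=/wehop, c=grova_oz: overwrote.
Using arith.dock passing x=-59/12: 59/12.
Now I run arith.peek, which returns 59/12.
I run arbor.peekin passing p=/guhesli_, giving [].
Invoking arbor.peekin passing p=/, giving [bikig/, guhesli_/, pristube, vutopar, wehop].

Answer: [bikig/, guhesli_/, pristube, vutopar, wehop]


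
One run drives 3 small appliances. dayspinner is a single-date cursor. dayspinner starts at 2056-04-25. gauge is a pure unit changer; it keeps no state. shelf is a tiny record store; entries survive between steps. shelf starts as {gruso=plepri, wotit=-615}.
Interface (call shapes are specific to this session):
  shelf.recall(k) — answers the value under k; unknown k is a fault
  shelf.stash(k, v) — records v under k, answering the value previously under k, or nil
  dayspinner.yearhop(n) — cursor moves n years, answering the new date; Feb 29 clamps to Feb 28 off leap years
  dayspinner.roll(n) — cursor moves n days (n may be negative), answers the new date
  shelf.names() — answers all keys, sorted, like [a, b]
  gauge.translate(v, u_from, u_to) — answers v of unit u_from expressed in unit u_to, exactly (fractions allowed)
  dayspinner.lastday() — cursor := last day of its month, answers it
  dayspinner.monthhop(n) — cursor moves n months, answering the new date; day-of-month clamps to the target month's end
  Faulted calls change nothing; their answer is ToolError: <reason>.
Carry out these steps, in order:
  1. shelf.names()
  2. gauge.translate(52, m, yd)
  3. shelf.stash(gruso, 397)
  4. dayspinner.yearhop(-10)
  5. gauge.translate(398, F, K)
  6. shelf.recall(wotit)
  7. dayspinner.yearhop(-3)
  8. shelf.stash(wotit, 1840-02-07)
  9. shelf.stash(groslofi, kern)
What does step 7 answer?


CALL shelf.names[]
RET  [gruso, wotit]
CALL gauge.translate[52; m; yd]
RET  65000/1143
CALL shelf.stash[gruso; 397]
RET  plepri
CALL dayspinner.yearhop[-10]
RET  2046-04-25
CALL gauge.translate[398; F; K]
RET  28589/60
CALL shelf.recall[wotit]
RET  -615
CALL dayspinner.yearhop[-3]
RET  2043-04-25
CALL shelf.stash[wotit; 1840-02-07]
RET  -615
CALL shelf.stash[groslofi; kern]
RET  nil

Answer: 2043-04-25


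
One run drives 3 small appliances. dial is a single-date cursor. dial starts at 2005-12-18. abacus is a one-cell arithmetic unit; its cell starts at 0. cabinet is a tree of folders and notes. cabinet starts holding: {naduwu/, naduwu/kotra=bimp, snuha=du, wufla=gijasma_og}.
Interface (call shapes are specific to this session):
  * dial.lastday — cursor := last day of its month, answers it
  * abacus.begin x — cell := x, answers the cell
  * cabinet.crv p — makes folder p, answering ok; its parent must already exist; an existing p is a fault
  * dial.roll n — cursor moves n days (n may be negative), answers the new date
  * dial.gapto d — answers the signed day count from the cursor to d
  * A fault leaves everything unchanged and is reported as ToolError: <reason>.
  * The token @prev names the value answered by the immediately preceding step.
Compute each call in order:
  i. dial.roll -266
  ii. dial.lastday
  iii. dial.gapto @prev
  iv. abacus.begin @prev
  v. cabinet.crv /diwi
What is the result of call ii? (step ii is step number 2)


Answer: 2005-03-31

Derivation:
>>> dial.roll n='-266'
= 2005-03-27
>>> dial.lastday
= 2005-03-31
>>> dial.gapto d='@prev'
= 0
>>> abacus.begin x='@prev'
= 0
>>> cabinet.crv p='/diwi'
= ok


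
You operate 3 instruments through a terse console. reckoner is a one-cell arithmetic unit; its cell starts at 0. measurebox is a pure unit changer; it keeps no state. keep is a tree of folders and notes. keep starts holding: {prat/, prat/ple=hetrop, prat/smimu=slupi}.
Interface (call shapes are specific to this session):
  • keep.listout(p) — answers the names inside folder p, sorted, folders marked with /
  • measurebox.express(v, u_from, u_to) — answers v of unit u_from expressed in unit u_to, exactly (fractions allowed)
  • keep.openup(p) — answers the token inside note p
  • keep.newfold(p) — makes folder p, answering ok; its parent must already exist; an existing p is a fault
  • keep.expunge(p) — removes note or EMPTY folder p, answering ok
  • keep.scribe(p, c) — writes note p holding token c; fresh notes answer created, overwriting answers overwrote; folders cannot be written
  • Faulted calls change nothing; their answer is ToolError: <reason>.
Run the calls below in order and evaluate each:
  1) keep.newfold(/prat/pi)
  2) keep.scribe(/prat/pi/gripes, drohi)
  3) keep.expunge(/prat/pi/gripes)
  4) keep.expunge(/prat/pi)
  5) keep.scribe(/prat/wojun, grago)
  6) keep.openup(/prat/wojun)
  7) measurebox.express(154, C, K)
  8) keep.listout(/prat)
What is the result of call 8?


~$ keep.newfold p: /prat/pi
  ok
~$ keep.scribe p: /prat/pi/gripes c: drohi
  created
~$ keep.expunge p: /prat/pi/gripes
  ok
~$ keep.expunge p: /prat/pi
  ok
~$ keep.scribe p: /prat/wojun c: grago
  created
~$ keep.openup p: /prat/wojun
  grago
~$ measurebox.express v: 154 u_from: C u_to: K
  8543/20
~$ keep.listout p: /prat
  [ple, smimu, wojun]

Answer: [ple, smimu, wojun]


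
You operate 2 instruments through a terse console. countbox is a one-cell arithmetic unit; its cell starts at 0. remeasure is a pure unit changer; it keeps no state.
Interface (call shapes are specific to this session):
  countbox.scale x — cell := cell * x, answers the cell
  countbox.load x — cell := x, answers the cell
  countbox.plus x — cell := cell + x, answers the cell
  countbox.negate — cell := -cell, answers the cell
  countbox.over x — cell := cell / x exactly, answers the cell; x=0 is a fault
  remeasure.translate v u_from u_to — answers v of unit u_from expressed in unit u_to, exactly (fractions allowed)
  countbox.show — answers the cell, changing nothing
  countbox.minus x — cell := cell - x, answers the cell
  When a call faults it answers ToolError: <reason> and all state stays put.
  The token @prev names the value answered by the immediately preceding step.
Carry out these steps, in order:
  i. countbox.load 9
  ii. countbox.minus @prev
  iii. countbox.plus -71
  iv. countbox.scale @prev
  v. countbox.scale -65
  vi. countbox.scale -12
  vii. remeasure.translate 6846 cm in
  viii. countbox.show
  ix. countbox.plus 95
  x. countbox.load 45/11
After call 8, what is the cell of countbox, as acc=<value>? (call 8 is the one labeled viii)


-- countbox.load(x='9') -> 9
-- countbox.minus(x='@prev') -> 0
-- countbox.plus(x='-71') -> -71
-- countbox.scale(x='@prev') -> 5041
-- countbox.scale(x='-65') -> -327665
-- countbox.scale(x='-12') -> 3931980
-- remeasure.translate(v='6846', u_from='cm', u_to='in') -> 342300/127
-- countbox.show() -> 3931980
-- countbox.plus(x='95') -> 3932075
-- countbox.load(x='45/11') -> 45/11

Answer: acc=3931980


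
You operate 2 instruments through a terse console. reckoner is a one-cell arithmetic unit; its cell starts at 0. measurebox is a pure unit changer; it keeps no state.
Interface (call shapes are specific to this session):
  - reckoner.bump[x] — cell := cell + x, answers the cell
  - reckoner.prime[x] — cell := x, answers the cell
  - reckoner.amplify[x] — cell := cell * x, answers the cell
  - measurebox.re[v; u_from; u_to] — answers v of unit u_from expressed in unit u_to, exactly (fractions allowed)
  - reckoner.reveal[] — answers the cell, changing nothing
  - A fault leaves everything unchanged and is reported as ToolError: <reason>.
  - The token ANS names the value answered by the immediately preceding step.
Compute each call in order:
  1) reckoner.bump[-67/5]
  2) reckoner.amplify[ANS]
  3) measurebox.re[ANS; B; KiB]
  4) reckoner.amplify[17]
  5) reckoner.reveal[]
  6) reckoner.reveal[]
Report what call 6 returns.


Answer: 76313/25

Derivation:
==> bump(x: -67/5)
<== -67/5
==> amplify(x: ANS)
<== 4489/25
==> re(v: ANS, u_from: B, u_to: KiB)
<== 4489/25600
==> amplify(x: 17)
<== 76313/25
==> reveal()
<== 76313/25
==> reveal()
<== 76313/25


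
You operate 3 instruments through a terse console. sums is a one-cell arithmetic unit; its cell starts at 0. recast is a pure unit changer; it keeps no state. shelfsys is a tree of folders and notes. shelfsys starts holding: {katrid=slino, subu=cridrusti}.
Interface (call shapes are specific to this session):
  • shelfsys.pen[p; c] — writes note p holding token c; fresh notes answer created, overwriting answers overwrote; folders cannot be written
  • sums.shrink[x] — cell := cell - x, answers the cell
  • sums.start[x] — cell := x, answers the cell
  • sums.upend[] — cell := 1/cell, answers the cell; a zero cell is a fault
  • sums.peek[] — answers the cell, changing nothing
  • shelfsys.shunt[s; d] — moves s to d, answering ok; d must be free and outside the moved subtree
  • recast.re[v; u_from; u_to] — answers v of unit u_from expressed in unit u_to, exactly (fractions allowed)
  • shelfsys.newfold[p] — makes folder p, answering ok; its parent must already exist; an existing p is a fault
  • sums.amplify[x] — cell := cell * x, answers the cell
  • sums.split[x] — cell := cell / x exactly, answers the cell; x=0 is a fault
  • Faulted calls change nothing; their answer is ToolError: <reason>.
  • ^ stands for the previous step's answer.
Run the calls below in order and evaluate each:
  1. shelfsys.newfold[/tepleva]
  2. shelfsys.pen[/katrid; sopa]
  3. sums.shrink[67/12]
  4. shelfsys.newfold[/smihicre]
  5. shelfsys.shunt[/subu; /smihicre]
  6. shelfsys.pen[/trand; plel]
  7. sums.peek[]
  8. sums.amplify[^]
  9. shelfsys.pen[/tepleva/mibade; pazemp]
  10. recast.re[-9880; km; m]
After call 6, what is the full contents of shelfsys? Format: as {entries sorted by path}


-- 1. newfold(p→/tepleva) == ok
-- 2. pen(p→/katrid, c→sopa) == overwrote
-- 3. shrink(x→67/12) == -67/12
-- 4. newfold(p→/smihicre) == ok
-- 5. shunt(s→/subu, d→/smihicre) == ToolError: exists
-- 6. pen(p→/trand, c→plel) == created
-- 7. peek() == -67/12
-- 8. amplify(x→^) == 4489/144
-- 9. pen(p→/tepleva/mibade, c→pazemp) == created
-- 10. re(v→-9880, u_from→km, u_to→m) == -9880000

Answer: {katrid=sopa, smihicre/, subu=cridrusti, tepleva/, trand=plel}


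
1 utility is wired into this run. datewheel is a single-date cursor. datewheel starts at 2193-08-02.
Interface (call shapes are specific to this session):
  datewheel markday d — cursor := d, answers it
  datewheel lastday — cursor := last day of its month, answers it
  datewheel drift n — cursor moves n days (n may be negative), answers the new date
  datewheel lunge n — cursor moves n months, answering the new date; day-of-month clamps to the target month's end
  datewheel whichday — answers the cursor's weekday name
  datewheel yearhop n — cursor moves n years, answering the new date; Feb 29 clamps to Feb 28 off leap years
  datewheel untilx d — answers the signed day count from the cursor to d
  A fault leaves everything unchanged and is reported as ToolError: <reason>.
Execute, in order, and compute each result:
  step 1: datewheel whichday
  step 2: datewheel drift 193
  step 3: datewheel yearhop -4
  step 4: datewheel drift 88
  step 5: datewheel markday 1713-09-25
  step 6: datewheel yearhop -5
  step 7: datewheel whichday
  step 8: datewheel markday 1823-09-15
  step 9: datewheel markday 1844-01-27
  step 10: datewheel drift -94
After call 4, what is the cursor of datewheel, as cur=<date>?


[in] datewheel whichday
:: Friday
[in] datewheel drift n: 193
:: 2194-02-11
[in] datewheel yearhop n: -4
:: 2190-02-11
[in] datewheel drift n: 88
:: 2190-05-10
[in] datewheel markday d: 1713-09-25
:: 1713-09-25
[in] datewheel yearhop n: -5
:: 1708-09-25
[in] datewheel whichday
:: Tuesday
[in] datewheel markday d: 1823-09-15
:: 1823-09-15
[in] datewheel markday d: 1844-01-27
:: 1844-01-27
[in] datewheel drift n: -94
:: 1843-10-25

Answer: cur=2190-05-10


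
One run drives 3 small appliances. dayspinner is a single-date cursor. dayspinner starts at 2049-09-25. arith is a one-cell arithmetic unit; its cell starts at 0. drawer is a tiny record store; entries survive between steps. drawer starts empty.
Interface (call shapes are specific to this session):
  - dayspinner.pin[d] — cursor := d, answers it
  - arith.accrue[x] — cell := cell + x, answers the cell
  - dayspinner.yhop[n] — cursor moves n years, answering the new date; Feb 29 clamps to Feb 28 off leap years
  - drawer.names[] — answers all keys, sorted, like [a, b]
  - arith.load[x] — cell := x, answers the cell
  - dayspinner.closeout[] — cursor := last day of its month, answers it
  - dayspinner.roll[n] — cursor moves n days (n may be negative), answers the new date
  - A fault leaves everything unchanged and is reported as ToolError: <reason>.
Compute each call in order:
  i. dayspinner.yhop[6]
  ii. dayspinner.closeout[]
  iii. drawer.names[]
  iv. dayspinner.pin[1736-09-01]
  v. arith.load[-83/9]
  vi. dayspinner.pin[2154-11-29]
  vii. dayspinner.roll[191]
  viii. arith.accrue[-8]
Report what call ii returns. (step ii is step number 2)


# dayspinner.yhop(6) => 2055-09-25
# dayspinner.closeout() => 2055-09-30
# drawer.names() => []
# dayspinner.pin(1736-09-01) => 1736-09-01
# arith.load(-83/9) => -83/9
# dayspinner.pin(2154-11-29) => 2154-11-29
# dayspinner.roll(191) => 2155-06-08
# arith.accrue(-8) => -155/9

Answer: 2055-09-30


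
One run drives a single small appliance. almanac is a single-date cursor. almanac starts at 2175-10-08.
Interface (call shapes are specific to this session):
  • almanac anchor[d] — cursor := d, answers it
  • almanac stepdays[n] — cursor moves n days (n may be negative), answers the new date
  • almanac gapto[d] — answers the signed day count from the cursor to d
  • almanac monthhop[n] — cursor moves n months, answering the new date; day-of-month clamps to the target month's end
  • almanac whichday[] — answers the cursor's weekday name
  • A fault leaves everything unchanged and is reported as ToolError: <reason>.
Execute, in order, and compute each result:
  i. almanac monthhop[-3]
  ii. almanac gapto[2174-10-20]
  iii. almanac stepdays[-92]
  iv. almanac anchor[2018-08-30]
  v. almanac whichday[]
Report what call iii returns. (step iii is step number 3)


I use almanac monthhop with n='-3', which returns 2175-07-08.
Invoking almanac gapto with d='2174-10-20', yielding -261.
I run almanac stepdays with n='-92', — result: 2175-04-07.
Then almanac anchor with d='2018-08-30', giving 2018-08-30.
Next I call almanac whichday(), and get Thursday.

Answer: 2175-04-07


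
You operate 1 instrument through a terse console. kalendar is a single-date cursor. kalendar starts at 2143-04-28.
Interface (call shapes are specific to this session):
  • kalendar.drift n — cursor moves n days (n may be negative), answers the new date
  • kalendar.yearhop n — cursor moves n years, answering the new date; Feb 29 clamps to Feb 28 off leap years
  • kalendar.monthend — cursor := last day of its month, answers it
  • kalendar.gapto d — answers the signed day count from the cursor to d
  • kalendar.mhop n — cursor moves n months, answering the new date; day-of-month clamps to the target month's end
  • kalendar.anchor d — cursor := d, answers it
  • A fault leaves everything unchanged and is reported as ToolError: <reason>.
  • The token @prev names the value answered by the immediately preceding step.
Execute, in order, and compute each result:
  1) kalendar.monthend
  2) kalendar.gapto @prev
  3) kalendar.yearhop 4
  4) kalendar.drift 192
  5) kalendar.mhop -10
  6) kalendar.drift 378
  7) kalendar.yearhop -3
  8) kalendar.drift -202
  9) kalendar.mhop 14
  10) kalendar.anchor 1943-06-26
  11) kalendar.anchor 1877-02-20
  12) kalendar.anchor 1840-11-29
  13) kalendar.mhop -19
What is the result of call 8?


Answer: 2144-07-03

Derivation:
Act: kalendar.monthend[]
Obs: 2143-04-30
Act: kalendar.gapto[d=@prev]
Obs: 0
Act: kalendar.yearhop[n=4]
Obs: 2147-04-30
Act: kalendar.drift[n=192]
Obs: 2147-11-08
Act: kalendar.mhop[n=-10]
Obs: 2147-01-08
Act: kalendar.drift[n=378]
Obs: 2148-01-21
Act: kalendar.yearhop[n=-3]
Obs: 2145-01-21
Act: kalendar.drift[n=-202]
Obs: 2144-07-03
Act: kalendar.mhop[n=14]
Obs: 2145-09-03
Act: kalendar.anchor[d=1943-06-26]
Obs: 1943-06-26
Act: kalendar.anchor[d=1877-02-20]
Obs: 1877-02-20
Act: kalendar.anchor[d=1840-11-29]
Obs: 1840-11-29
Act: kalendar.mhop[n=-19]
Obs: 1839-04-29


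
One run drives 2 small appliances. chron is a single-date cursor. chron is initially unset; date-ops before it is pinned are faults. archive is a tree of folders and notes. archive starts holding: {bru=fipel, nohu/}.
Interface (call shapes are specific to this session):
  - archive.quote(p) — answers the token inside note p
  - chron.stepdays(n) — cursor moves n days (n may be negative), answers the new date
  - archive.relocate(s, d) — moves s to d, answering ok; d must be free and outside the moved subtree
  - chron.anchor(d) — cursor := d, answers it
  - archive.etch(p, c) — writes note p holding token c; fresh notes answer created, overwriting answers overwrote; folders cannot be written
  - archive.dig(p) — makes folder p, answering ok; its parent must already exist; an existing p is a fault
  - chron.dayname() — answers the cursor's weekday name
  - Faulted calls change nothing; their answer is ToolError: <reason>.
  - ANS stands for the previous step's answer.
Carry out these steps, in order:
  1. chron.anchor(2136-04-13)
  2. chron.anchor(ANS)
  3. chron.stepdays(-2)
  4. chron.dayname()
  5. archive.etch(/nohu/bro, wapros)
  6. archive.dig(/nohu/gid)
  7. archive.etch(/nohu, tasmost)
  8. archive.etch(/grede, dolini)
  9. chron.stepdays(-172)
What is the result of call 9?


Then chron.anchor using d: 2136-04-13, which returns 2136-04-13.
I call chron.anchor using d: ANS: 2136-04-13.
Next I call chron.stepdays using n: -2, — result: 2136-04-11.
I try chron.dayname, and get Wednesday.
I call archive.etch using p: /nohu/bro, c: wapros, and get created.
I try archive.dig using p: /nohu/gid, giving ok.
I use archive.etch using p: /nohu, c: tasmost, — result: ToolError: is a directory.
Using archive.etch using p: /grede, c: dolini, yielding created.
I try chron.stepdays using n: -172, — result: 2135-10-22.

Answer: 2135-10-22


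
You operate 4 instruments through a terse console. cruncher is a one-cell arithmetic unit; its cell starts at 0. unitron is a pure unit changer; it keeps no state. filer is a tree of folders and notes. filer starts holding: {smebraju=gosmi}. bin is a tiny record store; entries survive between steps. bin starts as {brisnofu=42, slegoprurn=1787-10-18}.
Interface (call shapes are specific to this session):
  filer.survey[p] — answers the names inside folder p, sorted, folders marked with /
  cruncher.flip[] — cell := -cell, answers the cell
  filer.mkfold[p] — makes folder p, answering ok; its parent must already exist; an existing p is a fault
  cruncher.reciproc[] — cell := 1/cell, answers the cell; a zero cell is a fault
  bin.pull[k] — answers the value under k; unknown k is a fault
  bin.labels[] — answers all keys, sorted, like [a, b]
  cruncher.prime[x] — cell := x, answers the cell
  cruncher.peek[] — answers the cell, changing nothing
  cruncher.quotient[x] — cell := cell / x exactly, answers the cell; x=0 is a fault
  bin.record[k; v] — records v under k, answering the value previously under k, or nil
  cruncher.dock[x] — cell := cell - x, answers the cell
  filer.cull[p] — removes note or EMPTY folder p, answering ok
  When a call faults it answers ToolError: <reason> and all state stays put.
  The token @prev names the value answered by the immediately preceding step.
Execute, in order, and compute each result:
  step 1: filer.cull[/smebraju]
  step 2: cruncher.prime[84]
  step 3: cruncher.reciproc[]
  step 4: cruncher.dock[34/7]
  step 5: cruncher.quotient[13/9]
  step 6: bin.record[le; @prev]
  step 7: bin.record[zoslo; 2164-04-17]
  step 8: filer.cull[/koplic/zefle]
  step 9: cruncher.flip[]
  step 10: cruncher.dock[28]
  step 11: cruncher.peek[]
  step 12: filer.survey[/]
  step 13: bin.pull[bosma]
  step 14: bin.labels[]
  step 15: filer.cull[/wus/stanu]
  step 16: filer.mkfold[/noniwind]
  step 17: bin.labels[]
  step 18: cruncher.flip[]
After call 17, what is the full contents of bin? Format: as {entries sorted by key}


$ filer.cull /smebraju
  ok
$ cruncher.prime 84
  84
$ cruncher.reciproc
  1/84
$ cruncher.dock 34/7
  -407/84
$ cruncher.quotient 13/9
  -1221/364
$ bin.record le @prev
  nil
$ bin.record zoslo 2164-04-17
  nil
$ filer.cull /koplic/zefle
  ToolError: not found
$ cruncher.flip
  1221/364
$ cruncher.dock 28
  -8971/364
$ cruncher.peek
  -8971/364
$ filer.survey /
  []
$ bin.pull bosma
  ToolError: no such key bosma
$ bin.labels
  [brisnofu, le, slegoprurn, zoslo]
$ filer.cull /wus/stanu
  ToolError: not found
$ filer.mkfold /noniwind
  ok
$ bin.labels
  [brisnofu, le, slegoprurn, zoslo]
$ cruncher.flip
  8971/364

Answer: {brisnofu=42, le=-1221/364, slegoprurn=1787-10-18, zoslo=2164-04-17}


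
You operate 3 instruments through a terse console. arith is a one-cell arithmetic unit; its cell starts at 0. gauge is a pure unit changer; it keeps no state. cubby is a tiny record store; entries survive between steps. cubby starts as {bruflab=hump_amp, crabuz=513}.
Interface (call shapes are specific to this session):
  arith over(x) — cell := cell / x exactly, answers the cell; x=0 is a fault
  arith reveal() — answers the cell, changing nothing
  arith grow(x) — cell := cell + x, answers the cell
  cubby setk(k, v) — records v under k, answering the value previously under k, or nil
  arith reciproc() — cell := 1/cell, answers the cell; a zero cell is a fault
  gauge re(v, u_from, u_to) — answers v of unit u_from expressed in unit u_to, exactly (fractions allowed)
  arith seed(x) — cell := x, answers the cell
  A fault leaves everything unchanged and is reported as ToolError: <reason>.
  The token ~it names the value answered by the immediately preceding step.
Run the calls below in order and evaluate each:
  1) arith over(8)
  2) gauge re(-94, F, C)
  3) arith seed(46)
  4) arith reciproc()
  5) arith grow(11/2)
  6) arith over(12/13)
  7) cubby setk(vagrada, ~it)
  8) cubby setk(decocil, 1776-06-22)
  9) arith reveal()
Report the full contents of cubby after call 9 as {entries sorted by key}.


! 1. arith over(x=8) -> 0
! 2. gauge re(v=-94, u_from=F, u_to=C) -> -70
! 3. arith seed(x=46) -> 46
! 4. arith reciproc() -> 1/46
! 5. arith grow(x=11/2) -> 127/23
! 6. arith over(x=12/13) -> 1651/276
! 7. cubby setk(k=vagrada, v=~it) -> nil
! 8. cubby setk(k=decocil, v=1776-06-22) -> nil
! 9. arith reveal() -> 1651/276

Answer: {bruflab=hump_amp, crabuz=513, decocil=1776-06-22, vagrada=1651/276}


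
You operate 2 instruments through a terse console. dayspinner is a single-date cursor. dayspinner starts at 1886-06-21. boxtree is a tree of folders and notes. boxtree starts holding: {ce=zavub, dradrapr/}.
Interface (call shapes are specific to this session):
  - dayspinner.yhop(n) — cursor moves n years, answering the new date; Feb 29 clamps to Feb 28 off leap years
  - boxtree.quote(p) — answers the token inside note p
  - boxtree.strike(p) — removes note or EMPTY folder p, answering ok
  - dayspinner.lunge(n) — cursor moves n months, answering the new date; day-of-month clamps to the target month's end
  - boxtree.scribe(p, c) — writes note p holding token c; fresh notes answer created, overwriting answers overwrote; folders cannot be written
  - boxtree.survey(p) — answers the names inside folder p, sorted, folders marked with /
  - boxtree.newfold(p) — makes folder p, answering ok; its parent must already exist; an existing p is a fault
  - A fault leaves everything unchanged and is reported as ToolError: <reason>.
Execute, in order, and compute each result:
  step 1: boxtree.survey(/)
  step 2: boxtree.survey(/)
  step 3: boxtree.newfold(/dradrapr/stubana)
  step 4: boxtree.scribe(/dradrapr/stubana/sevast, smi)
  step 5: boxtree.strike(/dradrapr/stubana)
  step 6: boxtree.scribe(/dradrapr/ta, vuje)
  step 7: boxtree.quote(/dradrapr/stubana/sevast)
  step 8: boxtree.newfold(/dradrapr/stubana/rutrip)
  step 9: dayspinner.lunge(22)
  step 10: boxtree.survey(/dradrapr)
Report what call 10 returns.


Answer: [stubana/, ta]

Derivation:
Do: boxtree.survey[p='/']
See: [ce, dradrapr/]
Do: boxtree.survey[p='/']
See: [ce, dradrapr/]
Do: boxtree.newfold[p='/dradrapr/stubana']
See: ok
Do: boxtree.scribe[p='/dradrapr/stubana/sevast'; c='smi']
See: created
Do: boxtree.strike[p='/dradrapr/stubana']
See: ToolError: not empty
Do: boxtree.scribe[p='/dradrapr/ta'; c='vuje']
See: created
Do: boxtree.quote[p='/dradrapr/stubana/sevast']
See: smi
Do: boxtree.newfold[p='/dradrapr/stubana/rutrip']
See: ok
Do: dayspinner.lunge[n='22']
See: 1888-04-21
Do: boxtree.survey[p='/dradrapr']
See: [stubana/, ta]


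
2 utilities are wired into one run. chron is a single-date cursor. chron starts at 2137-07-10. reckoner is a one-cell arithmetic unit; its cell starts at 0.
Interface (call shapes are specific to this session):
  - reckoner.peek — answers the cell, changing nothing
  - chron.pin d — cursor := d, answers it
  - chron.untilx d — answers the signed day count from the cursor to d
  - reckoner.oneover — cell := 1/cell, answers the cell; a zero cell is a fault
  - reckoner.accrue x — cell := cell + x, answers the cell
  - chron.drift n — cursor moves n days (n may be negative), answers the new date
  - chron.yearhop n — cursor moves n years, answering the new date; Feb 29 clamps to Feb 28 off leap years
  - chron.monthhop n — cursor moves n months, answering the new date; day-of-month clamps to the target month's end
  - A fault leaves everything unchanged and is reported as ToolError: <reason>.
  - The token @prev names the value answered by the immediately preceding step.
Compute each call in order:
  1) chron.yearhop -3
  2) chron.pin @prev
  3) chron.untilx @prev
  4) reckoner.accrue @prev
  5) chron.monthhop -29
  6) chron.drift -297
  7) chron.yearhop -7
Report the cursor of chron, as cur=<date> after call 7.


Answer: cur=2124-04-19

Derivation:
% yearhop(n: -3) : 2134-07-10
% pin(d: @prev) : 2134-07-10
% untilx(d: @prev) : 0
% accrue(x: @prev) : 0
% monthhop(n: -29) : 2132-02-10
% drift(n: -297) : 2131-04-19
% yearhop(n: -7) : 2124-04-19


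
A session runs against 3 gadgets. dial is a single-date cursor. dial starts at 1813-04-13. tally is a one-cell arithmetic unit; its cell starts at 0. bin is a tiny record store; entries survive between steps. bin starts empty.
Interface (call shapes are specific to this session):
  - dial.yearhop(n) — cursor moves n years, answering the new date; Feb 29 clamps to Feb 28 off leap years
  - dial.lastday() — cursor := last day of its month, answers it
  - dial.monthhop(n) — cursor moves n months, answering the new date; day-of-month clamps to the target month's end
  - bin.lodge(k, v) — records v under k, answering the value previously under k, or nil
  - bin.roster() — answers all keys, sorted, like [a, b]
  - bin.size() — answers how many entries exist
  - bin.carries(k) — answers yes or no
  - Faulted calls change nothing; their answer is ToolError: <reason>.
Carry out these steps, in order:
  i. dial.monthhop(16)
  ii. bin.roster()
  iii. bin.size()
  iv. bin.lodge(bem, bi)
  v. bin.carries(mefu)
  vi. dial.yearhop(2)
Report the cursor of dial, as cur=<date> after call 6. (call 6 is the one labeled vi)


CALL dial.monthhop[n='16']
RET  1814-08-13
CALL bin.roster[]
RET  []
CALL bin.size[]
RET  0
CALL bin.lodge[k='bem'; v='bi']
RET  nil
CALL bin.carries[k='mefu']
RET  no
CALL dial.yearhop[n='2']
RET  1816-08-13

Answer: cur=1816-08-13


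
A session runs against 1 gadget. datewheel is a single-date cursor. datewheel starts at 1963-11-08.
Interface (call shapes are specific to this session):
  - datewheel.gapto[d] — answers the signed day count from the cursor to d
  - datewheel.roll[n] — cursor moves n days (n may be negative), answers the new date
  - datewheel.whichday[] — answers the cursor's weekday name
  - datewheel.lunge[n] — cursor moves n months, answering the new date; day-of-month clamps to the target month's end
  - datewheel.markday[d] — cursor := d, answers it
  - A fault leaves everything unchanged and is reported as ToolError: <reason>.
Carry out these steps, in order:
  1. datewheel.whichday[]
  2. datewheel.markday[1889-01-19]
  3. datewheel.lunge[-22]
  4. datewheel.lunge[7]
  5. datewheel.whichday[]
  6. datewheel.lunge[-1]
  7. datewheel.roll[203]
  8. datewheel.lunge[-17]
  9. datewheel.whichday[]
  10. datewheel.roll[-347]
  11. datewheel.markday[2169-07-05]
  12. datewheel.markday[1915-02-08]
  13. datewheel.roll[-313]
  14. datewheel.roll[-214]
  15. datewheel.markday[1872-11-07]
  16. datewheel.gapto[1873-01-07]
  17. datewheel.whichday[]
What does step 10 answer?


CALL whichday[]
RET  Friday
CALL markday[d: 1889-01-19]
RET  1889-01-19
CALL lunge[n: -22]
RET  1887-03-19
CALL lunge[n: 7]
RET  1887-10-19
CALL whichday[]
RET  Wednesday
CALL lunge[n: -1]
RET  1887-09-19
CALL roll[n: 203]
RET  1888-04-09
CALL lunge[n: -17]
RET  1886-11-09
CALL whichday[]
RET  Tuesday
CALL roll[n: -347]
RET  1885-11-27
CALL markday[d: 2169-07-05]
RET  2169-07-05
CALL markday[d: 1915-02-08]
RET  1915-02-08
CALL roll[n: -313]
RET  1914-04-01
CALL roll[n: -214]
RET  1913-08-30
CALL markday[d: 1872-11-07]
RET  1872-11-07
CALL gapto[d: 1873-01-07]
RET  61
CALL whichday[]
RET  Thursday

Answer: 1885-11-27


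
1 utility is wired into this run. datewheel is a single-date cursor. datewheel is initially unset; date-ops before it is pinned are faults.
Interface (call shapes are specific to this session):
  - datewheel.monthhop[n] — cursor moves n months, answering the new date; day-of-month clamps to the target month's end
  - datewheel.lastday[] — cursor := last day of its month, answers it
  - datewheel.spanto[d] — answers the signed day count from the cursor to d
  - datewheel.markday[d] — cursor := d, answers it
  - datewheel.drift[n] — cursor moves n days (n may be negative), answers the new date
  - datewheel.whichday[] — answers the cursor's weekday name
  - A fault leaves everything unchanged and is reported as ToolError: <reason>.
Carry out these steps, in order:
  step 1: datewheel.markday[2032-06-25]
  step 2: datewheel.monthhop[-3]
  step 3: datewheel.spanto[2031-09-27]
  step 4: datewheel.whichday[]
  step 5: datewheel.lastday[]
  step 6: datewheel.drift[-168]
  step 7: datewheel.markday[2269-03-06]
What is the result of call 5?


Answer: 2032-03-31

Derivation:
~$ datewheel.markday 2032-06-25
:: 2032-06-25
~$ datewheel.monthhop -3
:: 2032-03-25
~$ datewheel.spanto 2031-09-27
:: -180
~$ datewheel.whichday
:: Thursday
~$ datewheel.lastday
:: 2032-03-31
~$ datewheel.drift -168
:: 2031-10-15
~$ datewheel.markday 2269-03-06
:: 2269-03-06


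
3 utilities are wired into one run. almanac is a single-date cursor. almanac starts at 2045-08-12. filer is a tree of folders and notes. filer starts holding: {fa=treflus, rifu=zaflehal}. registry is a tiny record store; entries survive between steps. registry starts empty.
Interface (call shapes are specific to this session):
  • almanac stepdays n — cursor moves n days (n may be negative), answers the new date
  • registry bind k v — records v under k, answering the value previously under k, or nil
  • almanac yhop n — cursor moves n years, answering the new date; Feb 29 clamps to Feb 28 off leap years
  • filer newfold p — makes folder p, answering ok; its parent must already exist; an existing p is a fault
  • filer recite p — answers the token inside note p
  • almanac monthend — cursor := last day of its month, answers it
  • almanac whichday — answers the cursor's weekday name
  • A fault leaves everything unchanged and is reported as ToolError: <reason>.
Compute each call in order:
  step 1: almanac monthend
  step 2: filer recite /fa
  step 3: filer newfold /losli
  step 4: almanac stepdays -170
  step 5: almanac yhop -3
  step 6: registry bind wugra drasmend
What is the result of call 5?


Answer: 2042-03-14

Derivation:
> almanac monthend
  2045-08-31
> filer recite p='/fa'
  treflus
> filer newfold p='/losli'
  ok
> almanac stepdays n='-170'
  2045-03-14
> almanac yhop n='-3'
  2042-03-14
> registry bind k='wugra' v='drasmend'
  nil


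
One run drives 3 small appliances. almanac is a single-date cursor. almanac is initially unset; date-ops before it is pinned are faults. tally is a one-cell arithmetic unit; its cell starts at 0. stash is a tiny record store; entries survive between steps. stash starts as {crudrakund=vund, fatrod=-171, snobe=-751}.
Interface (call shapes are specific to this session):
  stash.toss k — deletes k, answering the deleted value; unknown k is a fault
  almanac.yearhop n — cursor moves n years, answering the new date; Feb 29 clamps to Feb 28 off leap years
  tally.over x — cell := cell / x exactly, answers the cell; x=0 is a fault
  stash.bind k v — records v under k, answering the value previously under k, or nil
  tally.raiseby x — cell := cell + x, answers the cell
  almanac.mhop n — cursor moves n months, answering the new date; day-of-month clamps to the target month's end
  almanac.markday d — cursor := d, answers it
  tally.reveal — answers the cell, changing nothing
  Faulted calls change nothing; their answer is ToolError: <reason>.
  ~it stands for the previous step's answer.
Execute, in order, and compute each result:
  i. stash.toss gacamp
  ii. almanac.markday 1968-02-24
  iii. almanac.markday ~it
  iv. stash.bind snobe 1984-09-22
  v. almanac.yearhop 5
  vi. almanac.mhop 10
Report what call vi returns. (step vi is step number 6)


Answer: 1973-12-24

Derivation:
;; stash.toss(k='gacamp') => ToolError: no such key gacamp
;; almanac.markday(d='1968-02-24') => 1968-02-24
;; almanac.markday(d='~it') => 1968-02-24
;; stash.bind(k='snobe', v='1984-09-22') => -751
;; almanac.yearhop(n='5') => 1973-02-24
;; almanac.mhop(n='10') => 1973-12-24
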